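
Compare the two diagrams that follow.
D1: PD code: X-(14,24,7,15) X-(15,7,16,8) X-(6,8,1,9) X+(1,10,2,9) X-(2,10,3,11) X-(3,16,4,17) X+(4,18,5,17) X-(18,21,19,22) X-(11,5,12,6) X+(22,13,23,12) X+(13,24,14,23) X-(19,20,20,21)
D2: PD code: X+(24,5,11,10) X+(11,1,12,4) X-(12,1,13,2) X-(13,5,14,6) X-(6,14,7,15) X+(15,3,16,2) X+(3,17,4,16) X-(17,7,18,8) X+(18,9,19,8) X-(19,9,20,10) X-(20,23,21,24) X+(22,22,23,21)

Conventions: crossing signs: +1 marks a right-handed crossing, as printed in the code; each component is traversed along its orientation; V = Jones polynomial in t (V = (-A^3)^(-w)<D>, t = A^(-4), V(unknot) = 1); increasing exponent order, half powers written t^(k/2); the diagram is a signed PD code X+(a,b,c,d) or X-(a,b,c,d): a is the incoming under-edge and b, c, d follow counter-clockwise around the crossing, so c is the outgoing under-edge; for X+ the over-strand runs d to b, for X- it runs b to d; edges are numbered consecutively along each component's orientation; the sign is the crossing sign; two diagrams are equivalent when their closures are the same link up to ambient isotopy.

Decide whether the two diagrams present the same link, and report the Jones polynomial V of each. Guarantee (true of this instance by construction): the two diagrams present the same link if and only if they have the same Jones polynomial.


equivalent: no
D1 (bracket A^-12 + A^-8 + A^-4 + 1; 12 crossings at w = -4): V = t^-3 + t^-2 + t^-1 + 1
D2 (bracket A^-8 + 2 + A^8; 12 crossings at w = 0): V = t^-2 + 2 + t^2
key observation: 2 values of V(t) split the 2 diagrams


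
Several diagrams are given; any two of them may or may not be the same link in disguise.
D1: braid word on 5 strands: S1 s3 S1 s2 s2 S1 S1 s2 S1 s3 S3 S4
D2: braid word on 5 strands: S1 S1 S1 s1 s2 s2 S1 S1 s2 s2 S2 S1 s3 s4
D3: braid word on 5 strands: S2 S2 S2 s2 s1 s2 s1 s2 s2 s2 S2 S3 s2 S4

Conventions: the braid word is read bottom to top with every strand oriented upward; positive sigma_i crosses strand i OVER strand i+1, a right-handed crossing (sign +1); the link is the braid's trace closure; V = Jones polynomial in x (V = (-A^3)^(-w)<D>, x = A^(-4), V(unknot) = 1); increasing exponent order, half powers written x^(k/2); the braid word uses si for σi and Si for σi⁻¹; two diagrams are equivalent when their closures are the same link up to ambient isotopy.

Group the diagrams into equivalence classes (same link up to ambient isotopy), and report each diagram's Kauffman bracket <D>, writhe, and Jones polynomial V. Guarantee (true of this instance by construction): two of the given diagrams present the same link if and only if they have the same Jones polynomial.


classes: {D1, D2} | {D3}
V(D1) = -x^-6 + 2x^-5 - 4x^-4 + 5x^-3 - 4x^-2 + 5x^-1 - 3 + 2x - x^2  [12 crossings, <D> = -A^-14 + 2A^-10 - 3A^-6 + 5A^-2 - 4A^2 + 5A^6 - 4A^10 + 2A^14 - A^18, w = -2]
V(D2) = -x^-6 + 2x^-5 - 4x^-4 + 5x^-3 - 4x^-2 + 5x^-1 - 3 + 2x - x^2  (w 0, c 14, <D> = -A^-8 + 2A^-4 - 3 + 5A^4 - 4A^8 + 5A^12 - 4A^16 + 2A^20 - A^24)
D3 (bracket -A^-10 + A^-6 + A^2; 14 crossings at w = +2): V = x + x^3 - x^4
note: 2 classes among 3 diagrams; unequal V(x) rules out equality


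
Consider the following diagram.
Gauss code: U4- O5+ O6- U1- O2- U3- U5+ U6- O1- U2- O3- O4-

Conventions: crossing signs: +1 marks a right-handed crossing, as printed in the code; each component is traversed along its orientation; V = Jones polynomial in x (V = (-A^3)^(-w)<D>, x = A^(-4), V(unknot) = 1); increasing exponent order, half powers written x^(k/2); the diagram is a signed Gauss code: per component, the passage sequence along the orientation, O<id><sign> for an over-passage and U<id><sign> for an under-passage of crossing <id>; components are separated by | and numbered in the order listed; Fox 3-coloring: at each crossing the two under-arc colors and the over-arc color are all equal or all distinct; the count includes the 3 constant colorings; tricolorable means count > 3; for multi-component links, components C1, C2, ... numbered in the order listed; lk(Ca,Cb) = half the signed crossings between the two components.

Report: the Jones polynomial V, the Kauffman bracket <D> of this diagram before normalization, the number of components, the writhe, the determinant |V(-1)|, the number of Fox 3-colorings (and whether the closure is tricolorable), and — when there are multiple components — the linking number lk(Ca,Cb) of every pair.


Jones polynomial: V(x) = -x^-4 + x^-3 + x^-1
<D> = A^-8 + 1 - A^4; writhe -4
components 1, writhe -4 (6 crossings)
3-colorings: 9 of 3^6, det 3 — tricolorable
note: w = -4 (over 6 crossings) is diagram-only; (-A^3)^(4) removes it from V


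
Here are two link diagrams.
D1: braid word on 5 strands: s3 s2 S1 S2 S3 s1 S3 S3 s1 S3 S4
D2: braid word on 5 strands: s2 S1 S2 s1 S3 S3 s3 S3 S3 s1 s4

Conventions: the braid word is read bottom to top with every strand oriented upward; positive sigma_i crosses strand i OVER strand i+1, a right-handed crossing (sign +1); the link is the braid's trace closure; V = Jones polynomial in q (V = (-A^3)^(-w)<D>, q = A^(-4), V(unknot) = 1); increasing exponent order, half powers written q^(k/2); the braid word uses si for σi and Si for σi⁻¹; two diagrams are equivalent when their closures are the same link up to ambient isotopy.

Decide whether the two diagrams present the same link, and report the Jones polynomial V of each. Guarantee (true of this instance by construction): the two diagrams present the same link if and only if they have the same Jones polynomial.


equivalent: yes
V(D1) = q^(-7/2) - q^(-5/2) + q^(-3/2) - 2q^(-1/2) - q^(3/2)  (w -3, c 11, <D> = A^-15 + 2A^-7 - A^-3 + A - A^5)
V(D2) = q^(-7/2) - q^(-5/2) + q^(-3/2) - 2q^(-1/2) - q^(3/2)  [11 crossings, <D> = A^-9 + 2A^-1 - A^3 + A^7 - A^11, w = -1]
key observation: all 2 diagrams share one V(q), hence one class


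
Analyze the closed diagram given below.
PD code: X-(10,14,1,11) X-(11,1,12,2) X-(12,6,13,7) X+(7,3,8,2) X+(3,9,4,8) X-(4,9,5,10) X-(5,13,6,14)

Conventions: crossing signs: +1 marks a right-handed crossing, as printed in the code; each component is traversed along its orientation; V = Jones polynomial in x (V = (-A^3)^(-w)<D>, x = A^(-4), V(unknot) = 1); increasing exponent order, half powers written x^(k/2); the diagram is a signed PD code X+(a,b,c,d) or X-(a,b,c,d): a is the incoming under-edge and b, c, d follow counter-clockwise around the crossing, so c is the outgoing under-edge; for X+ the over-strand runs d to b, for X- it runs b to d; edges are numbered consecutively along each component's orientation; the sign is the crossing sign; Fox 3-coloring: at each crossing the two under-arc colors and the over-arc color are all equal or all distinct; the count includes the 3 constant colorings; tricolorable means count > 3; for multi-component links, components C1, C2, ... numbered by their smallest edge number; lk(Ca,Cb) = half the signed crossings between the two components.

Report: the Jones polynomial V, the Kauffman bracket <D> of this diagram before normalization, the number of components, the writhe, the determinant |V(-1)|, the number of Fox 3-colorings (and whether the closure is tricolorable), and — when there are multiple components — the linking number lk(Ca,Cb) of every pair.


V = -x^(-9/2) - x^(-5/2) + x^(-3/2) - x^(-1/2)
<D> = A^-7 - A^-3 + A + A^9 (w = -3)
2 components over 7 crossings, w = -3
lk(C1,C2): -2
3 Fox colorings among 3^7, |V(-1)| = 4: not tricolorable
why: summing lk over 1 pair gives -2


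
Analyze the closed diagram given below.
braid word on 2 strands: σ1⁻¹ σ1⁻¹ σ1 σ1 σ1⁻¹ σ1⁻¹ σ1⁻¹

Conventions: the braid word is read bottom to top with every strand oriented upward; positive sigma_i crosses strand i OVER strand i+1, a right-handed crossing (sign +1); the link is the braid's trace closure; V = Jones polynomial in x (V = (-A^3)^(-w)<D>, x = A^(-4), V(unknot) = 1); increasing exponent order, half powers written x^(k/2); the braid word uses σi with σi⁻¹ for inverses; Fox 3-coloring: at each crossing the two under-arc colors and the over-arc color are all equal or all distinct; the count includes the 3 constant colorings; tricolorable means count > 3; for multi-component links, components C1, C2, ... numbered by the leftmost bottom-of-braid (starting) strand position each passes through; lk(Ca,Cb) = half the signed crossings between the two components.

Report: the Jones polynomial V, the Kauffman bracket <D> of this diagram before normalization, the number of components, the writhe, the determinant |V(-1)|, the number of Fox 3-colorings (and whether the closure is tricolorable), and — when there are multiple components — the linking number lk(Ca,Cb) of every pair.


Jones polynomial: V(x) = -x^-4 + x^-3 + x^-1
<D> = -A^-5 - A^3 + A^7; writhe -3
components 1, writhe -3 (7 crossings)
3-colorings: 9 of 3^7, det 3 — tricolorable
note: the span of V is 3, forcing >= 3 crossings in any diagram


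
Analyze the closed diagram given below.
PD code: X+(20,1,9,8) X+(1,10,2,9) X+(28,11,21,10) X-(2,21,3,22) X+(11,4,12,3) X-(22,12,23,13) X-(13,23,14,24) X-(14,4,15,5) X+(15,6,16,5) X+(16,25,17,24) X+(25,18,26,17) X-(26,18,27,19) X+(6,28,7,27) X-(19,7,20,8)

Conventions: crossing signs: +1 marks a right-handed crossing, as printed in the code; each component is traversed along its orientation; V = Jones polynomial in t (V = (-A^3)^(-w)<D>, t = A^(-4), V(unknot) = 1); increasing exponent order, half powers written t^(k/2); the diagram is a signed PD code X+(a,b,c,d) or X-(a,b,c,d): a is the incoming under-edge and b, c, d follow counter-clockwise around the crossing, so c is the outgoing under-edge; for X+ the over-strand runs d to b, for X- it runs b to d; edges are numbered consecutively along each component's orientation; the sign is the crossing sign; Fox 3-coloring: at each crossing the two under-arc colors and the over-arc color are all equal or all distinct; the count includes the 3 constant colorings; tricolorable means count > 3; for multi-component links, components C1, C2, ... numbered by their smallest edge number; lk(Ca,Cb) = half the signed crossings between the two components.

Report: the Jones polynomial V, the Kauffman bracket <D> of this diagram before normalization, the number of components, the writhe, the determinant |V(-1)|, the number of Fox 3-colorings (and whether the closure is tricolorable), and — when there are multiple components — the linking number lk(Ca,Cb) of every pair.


V = 1 + t + t^2 + t^3
<D> = A^-6 + A^-2 + A^2 + A^6 (w = +2)
3 components over 14 crossings, w = +2
lk(C1,C2): +1
lk(C1,C3) = 0
linking number lk(C2,C3) = 0
9 Fox colorings among 3^14, |V(-1)| = 0: tricolorable
why: the span of V is 3, within the link bound 14 + 3 - 1


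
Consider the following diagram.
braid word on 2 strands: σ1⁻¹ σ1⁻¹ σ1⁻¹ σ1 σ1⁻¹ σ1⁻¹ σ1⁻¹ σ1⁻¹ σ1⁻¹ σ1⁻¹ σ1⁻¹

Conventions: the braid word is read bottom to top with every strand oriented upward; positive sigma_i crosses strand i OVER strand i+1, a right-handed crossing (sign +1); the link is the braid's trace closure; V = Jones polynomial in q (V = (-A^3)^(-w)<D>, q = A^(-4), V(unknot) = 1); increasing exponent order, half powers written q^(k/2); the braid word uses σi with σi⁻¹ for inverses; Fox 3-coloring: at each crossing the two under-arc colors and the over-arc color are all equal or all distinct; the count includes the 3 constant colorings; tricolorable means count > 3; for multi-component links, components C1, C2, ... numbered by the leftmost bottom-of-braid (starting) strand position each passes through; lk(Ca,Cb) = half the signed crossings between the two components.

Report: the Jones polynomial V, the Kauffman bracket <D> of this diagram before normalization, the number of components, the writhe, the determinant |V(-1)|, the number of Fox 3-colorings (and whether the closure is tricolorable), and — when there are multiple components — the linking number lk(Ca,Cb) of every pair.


V(q) = -q^-13 + q^-12 - q^-11 + q^-10 - q^-9 + q^-8 - q^-7 + q^-6 + q^-4
bracket: -A^-11 - A^-3 + A - A^5 + A^9 - A^13 + A^17 - A^21 + A^25, w = -9
1 component, writhe -9, over 11 crossings
det 9, colorings 9 of 3^11 — tricolorable
observation: the span of V is 9, forcing >= 9 crossings in any diagram


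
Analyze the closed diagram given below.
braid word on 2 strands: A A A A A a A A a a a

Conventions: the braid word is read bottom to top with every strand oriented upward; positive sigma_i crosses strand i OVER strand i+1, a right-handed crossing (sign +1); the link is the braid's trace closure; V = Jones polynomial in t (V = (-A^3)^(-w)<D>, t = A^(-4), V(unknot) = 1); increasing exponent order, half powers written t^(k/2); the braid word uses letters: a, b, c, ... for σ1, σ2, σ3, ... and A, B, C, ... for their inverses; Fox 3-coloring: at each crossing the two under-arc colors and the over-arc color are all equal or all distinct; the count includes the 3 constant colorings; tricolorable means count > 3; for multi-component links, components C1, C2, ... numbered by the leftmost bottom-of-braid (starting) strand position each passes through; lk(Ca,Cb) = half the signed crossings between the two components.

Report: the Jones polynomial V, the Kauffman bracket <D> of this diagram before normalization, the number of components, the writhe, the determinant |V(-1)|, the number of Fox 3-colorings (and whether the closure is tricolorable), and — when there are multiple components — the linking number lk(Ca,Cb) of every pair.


V(t) = -t^-4 + t^-3 + t^-1
bracket: -A^-5 - A^3 + A^7, w = -3
1 component, writhe -3, over 11 crossings
det 3, colorings 9 of 3^11 — tricolorable
observation: w = -3 shifts under R1 moves; the (-A^3)^(3) factor cancels that in V


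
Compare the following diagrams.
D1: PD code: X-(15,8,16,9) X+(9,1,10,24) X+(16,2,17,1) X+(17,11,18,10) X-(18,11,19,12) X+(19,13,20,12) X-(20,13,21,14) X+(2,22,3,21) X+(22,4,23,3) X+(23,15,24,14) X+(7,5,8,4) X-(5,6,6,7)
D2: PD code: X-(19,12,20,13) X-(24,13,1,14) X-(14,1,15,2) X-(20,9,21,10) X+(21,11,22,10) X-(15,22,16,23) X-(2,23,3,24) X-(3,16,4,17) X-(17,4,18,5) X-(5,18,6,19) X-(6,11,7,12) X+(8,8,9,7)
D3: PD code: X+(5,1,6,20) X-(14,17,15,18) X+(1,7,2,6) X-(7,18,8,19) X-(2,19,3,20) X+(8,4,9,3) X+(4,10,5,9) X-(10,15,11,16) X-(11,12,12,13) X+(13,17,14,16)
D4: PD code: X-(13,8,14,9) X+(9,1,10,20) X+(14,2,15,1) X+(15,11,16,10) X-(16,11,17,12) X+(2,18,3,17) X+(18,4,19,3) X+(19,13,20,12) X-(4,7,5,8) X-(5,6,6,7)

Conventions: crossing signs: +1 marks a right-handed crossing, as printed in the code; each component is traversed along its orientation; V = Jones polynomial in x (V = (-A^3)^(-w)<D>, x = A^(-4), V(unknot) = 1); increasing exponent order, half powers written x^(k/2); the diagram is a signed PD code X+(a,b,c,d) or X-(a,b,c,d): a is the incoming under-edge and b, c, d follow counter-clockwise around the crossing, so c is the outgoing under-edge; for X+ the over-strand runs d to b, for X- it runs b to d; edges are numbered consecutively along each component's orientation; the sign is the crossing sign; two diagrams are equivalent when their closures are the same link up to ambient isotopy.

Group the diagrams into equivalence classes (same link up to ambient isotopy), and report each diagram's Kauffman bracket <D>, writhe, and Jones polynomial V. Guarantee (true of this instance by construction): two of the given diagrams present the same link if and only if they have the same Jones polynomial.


grouping into links: {D1, D4} | {D2} | {D3}
V(D1) = x - x^2 + 2x^3 - x^4 + x^5 - x^6  (w +4, c 12, <D> = -A^-12 + A^-8 - A^-4 + 2 - A^4 + A^8)
V(D2) = -x^-10 + x^-9 - x^-8 + x^-7 - x^-6 + x^-5 + x^-3  [12 crossings, <D> = A^-12 + A^-4 - 1 + A^4 - A^8 + A^12 - A^16, w = -8]
V(D3) = x + x^3 - x^4  (w 0, c 10, <D> = -A^-16 + A^-12 + A^-4)
V(D4) = x - x^2 + 2x^3 - x^4 + x^5 - x^6  [10 crossings, <D> = -A^-18 + A^-14 - A^-10 + 2A^-6 - A^-2 + A^2, w = +2]
why: 3 values of V(x) split the 4 diagrams


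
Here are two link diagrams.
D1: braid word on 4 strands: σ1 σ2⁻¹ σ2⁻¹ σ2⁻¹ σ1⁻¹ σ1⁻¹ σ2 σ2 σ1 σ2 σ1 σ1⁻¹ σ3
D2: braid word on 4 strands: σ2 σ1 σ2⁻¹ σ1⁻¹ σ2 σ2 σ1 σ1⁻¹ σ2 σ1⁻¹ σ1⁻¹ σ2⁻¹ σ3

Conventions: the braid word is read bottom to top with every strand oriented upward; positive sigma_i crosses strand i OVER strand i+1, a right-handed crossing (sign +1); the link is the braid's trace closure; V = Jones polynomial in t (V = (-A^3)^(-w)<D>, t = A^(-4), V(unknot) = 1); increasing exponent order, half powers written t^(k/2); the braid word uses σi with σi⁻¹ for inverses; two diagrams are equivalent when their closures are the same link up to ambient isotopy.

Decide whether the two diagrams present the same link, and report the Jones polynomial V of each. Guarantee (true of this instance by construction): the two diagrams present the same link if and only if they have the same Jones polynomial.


same link: no
V(D1) = -t^-3 + 2t^-2 - 2t^-1 + 3 - 2t + 2t^2 - t^3  [13 crossings, <D> = A^-9 - 2A^-5 + 2A^-1 - 3A^3 + 2A^7 - 2A^11 + A^15, w = +1]
D2 (bracket -A^3; 13 crossings at w = +1): V = 1
note: 2 classes among 2 diagrams; unequal V(t) rules out equality


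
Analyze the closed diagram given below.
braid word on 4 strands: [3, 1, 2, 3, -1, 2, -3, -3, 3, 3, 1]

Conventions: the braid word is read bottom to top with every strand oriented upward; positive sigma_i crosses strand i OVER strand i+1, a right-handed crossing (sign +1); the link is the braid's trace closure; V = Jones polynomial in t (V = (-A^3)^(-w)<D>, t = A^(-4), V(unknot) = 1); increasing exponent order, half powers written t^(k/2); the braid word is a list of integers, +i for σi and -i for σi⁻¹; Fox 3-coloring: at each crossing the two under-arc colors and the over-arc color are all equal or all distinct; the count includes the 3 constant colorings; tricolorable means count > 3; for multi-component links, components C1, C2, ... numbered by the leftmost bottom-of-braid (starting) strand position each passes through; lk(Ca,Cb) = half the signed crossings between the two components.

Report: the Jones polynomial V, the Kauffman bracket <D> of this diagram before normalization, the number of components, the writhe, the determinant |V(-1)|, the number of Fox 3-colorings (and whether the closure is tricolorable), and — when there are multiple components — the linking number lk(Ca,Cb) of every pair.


V(t) = t - t^2 + 2t^3 - t^4 + t^5 - t^6
bracket: A^-9 - A^-5 + A^-1 - 2A^3 + A^7 - A^11, w = +5
1 component, writhe +5, over 11 crossings
det 7, colorings 3 of 3^11 — not tricolorable
observation: |V(-1)| = 7: so not tricolorable, since 3 does not divide 7


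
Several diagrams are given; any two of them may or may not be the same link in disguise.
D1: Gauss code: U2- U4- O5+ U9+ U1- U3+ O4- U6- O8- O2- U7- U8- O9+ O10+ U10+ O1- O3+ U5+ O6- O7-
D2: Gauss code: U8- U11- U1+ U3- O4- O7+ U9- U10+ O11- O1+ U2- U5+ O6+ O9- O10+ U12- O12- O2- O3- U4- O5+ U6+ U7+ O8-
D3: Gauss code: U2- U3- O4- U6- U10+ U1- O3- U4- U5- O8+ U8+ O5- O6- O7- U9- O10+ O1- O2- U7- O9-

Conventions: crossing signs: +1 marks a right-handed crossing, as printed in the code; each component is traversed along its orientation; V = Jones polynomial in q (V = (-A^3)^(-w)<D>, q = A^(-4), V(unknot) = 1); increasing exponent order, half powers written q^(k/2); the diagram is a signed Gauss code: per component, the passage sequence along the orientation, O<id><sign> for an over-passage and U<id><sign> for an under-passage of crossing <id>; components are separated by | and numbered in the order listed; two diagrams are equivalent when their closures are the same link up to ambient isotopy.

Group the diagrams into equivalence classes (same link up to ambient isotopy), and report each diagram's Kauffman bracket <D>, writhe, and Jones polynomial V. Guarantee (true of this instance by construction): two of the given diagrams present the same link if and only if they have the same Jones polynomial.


grouping into links: {D1} | {D2} | {D3}
V(D1) = q^-5 - 2q^-4 + 2q^-3 - 2q^-2 + 2q^-1 - 1 + q  (w -2, c 10, <D> = A^-10 - A^-6 + 2A^-2 - 2A^2 + 2A^6 - 2A^10 + A^14)
V(D2) = q^-2 - q^-1 + 1 - q + q^2  [12 crossings, <D> = A^-14 - A^-10 + A^-6 - A^-2 + A^2, w = -2]
V(D3) = q^-8 - 2q^-7 + q^-6 - 2q^-5 + 2q^-4 + q^-2  [10 crossings, <D> = A^-10 + 2A^-2 - 2A^2 + A^6 - 2A^10 + A^14, w = -6]
why: 3 classes among 3 diagrams; unequal V(q) rules out equality


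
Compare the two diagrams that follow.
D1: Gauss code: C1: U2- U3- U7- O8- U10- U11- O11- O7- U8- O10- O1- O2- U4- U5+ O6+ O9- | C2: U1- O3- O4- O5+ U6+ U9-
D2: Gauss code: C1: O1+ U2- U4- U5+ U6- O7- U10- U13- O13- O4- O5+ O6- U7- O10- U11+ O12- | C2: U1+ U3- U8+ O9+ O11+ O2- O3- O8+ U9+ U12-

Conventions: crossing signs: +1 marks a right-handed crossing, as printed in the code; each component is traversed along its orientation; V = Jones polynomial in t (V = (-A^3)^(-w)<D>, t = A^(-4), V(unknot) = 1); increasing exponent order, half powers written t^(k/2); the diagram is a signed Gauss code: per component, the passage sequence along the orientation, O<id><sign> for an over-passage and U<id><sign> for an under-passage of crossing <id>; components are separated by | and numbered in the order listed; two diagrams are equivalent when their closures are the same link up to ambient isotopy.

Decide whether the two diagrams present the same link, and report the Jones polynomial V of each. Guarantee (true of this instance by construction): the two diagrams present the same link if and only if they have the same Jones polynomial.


equivalent: no
D1 (bracket A^-15 + 2A^-7 - A^-3 + A - A^5; 11 crossings at w = -7): V = t^(-13/2) - t^(-11/2) + t^(-9/2) - 2t^(-7/2) - t^(-3/2)
V(D2) = t^(-9/2) - t^(-5/2) - t^(-3/2) - t^(-1/2)  [13 crossings, <D> = A^-7 + A^-3 + A - A^9, w = -3]
observation: V(t) takes 2 values over 2 diagrams, fixing the grouping


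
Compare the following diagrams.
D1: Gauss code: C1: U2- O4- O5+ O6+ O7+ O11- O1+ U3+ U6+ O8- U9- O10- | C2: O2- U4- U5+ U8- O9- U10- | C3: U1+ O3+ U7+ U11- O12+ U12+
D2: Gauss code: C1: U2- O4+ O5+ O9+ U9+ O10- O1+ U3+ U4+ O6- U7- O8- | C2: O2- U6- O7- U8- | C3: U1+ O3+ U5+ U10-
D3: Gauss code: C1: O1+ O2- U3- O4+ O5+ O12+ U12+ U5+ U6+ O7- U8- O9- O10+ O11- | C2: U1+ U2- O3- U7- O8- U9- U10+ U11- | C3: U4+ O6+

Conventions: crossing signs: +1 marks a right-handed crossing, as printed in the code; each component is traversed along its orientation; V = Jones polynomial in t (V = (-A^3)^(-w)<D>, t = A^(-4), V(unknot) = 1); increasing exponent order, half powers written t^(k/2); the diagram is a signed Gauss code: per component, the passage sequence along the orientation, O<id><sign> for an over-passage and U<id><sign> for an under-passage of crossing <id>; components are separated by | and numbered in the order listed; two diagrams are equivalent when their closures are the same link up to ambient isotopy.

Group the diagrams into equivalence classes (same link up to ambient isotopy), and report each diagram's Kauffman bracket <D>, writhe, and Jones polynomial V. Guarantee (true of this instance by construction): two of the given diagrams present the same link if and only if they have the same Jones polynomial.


grouping into links: {D1, D2, D3}
V(D1) = t^-5 - t^-4 + 2t^-3 - t^-2 + 2t^-1 + t  (w 0, c 12, <D> = A^-4 + 2A^4 - A^8 + 2A^12 - A^16 + A^20)
V(D2) = t^-5 - t^-4 + 2t^-3 - t^-2 + 2t^-1 + t  [10 crossings, <D> = A^-4 + 2A^4 - A^8 + 2A^12 - A^16 + A^20, w = 0]
V(D3) = t^-5 - t^-4 + 2t^-3 - t^-2 + 2t^-1 + t  (w 0, c 12, <D> = A^-4 + 2A^4 - A^8 + 2A^12 - A^16 + A^20)
key observation: all 3 diagrams share one V(t), hence one class


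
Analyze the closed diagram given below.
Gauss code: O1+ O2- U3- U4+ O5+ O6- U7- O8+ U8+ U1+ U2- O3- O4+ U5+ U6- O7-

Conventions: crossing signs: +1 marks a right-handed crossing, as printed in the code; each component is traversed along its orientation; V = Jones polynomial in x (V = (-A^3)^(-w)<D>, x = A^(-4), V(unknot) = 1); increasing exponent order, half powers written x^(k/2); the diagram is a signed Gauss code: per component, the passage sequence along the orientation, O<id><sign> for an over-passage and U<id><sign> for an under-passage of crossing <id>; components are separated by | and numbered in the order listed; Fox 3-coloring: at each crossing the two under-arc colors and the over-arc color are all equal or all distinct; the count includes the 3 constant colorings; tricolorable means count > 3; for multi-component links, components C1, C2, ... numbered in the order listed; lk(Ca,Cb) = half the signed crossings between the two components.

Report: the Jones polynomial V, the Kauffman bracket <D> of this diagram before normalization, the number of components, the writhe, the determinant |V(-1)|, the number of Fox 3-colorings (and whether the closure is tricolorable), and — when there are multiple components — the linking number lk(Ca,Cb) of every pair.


V(x) = 1
bracket: 1, w = 0
1 component, writhe 0, over 8 crossings
det 1, colorings 3 of 3^8 — not tricolorable
observation: |V(-1)| = 1: so not tricolorable, since 3 does not divide 1


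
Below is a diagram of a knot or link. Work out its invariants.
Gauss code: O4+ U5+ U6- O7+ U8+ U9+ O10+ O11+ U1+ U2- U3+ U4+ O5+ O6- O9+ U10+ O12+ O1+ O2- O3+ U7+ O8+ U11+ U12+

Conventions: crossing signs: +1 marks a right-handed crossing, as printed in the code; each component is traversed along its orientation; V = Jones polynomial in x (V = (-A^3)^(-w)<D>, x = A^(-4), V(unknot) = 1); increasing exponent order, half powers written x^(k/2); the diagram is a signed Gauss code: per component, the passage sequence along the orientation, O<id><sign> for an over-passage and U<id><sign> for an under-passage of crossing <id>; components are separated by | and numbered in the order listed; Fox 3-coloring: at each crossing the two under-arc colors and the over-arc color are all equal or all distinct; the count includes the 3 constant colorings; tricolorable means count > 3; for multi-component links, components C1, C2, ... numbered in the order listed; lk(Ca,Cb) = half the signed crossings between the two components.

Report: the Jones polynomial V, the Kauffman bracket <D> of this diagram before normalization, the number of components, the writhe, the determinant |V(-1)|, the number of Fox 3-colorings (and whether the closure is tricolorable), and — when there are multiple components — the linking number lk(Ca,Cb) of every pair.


V(x) = x^3 + x^5 - x^8
bracket: -A^-8 + A^4 + A^12, w = +8
1 component, writhe +8, over 12 crossings
det 3, colorings 9 of 3^12 — tricolorable
observation: V spans 5 powers of x: at least 5 crossings in any diagram


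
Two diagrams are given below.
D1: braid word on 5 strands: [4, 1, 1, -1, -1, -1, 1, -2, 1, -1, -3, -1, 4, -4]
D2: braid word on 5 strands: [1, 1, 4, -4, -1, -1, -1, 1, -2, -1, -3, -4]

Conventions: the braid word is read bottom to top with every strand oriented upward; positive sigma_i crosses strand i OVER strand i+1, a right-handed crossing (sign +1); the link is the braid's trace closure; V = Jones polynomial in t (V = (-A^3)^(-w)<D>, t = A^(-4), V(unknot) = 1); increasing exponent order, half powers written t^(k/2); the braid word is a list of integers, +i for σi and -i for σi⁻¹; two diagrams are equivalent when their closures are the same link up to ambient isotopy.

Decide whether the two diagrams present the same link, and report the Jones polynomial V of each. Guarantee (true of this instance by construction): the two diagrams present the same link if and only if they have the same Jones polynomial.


same link: yes
V(D1) = 1  [14 crossings, <D> = A^-6, w = -2]
V(D2) = 1  (w -4, c 12, <D> = A^-12)
note: from 14 to 12 crossings by R-moves: one link, two diagrams


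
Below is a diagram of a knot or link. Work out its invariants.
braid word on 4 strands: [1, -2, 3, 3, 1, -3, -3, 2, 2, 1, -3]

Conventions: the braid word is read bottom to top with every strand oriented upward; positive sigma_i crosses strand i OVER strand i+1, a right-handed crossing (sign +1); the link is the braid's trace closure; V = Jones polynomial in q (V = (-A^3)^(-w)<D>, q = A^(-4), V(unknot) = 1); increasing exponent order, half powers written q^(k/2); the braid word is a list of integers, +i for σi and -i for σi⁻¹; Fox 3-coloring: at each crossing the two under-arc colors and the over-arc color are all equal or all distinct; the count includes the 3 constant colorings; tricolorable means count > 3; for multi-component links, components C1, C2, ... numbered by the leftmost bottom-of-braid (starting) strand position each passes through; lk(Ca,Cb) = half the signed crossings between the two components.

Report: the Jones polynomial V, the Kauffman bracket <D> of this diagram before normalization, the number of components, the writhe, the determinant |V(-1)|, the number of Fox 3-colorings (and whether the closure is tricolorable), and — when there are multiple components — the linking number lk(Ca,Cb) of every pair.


Jones polynomial: V(q) = q - q^2 + 2q^3 - q^4 + q^5 - q^6
<D> = A^-15 - A^-11 + A^-7 - 2A^-3 + A - A^5; writhe +3
components 1, writhe +3 (11 crossings)
3-colorings: 3 of 3^11, det 7 — not tricolorable
note: V spans 5 powers of q: at least 5 crossings in any diagram


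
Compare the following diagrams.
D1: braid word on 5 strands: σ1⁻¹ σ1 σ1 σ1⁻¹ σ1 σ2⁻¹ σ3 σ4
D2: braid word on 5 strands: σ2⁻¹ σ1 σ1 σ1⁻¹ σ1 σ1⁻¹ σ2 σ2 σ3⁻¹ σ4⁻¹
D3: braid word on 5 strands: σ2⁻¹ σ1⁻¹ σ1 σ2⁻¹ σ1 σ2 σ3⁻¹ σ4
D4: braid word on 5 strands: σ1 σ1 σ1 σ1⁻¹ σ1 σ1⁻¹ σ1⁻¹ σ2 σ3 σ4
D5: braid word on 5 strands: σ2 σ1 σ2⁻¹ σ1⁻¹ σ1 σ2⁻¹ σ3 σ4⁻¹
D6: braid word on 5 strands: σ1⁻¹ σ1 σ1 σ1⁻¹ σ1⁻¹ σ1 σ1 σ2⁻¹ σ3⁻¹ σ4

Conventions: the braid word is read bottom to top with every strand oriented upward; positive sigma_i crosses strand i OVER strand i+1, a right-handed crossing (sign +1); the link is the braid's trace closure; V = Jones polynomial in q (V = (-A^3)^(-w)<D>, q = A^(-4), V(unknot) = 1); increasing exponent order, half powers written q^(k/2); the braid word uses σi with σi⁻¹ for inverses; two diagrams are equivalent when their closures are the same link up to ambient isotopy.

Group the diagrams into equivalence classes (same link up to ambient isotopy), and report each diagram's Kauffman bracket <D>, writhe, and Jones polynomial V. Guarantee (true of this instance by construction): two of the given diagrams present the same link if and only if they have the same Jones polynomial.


classes: {D1, D2, D3, D4, D5, D6}
V(D1) = 1  [8 crossings, <D> = A^6, w = +2]
V(D2) = 1  [10 crossings, <D> = 1, w = 0]
V(D3) = 1  (w 0, c 8, <D> = 1)
D4 (bracket A^12; 10 crossings at w = +4): V = 1
D5 (bracket 1; 8 crossings at w = 0): V = 1
D6 (bracket 1; 10 crossings at w = 0): V = 1
note: all 6 diagrams share one V(q), hence one class


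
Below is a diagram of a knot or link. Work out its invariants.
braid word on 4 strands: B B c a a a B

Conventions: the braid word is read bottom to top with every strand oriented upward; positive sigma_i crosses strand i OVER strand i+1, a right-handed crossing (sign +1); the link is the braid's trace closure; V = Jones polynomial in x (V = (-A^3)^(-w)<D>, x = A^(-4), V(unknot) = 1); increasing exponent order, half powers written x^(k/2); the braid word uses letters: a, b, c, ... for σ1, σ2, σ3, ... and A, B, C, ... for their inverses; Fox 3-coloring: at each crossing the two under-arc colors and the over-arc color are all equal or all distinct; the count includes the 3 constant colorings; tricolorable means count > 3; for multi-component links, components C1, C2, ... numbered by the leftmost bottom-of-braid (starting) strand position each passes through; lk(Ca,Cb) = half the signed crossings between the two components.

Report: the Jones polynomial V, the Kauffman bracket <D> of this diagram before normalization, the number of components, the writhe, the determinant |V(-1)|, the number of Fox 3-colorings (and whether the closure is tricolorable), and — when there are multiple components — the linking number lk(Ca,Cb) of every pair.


V = -x^-3 + x^-2 - x^-1 + 3 - x + x^2 - x^3
<D> = A^-9 - A^-5 + A^-1 - 3A^3 + A^7 - A^11 + A^15 (w = +1)
1 component over 7 crossings, w = +1
27 Fox colorings among 3^7, |V(-1)| = 9: tricolorable
why: |V(-1)| = 9: so tricolorable, since 3 divides 9


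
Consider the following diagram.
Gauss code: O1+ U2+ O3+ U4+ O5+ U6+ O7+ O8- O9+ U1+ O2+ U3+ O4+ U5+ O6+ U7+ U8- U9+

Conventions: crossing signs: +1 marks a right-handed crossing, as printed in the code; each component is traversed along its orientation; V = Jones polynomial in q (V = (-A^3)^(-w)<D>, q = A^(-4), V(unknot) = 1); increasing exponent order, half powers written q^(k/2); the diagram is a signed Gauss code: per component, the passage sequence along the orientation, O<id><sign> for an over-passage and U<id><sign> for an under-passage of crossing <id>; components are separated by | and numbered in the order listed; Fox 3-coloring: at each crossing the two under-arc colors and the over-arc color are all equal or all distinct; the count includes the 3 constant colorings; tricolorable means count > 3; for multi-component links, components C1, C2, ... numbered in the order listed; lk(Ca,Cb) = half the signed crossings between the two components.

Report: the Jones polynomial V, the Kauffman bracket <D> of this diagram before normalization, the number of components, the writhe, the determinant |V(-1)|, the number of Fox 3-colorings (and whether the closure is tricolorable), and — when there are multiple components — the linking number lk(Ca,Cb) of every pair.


Jones polynomial: V(q) = q^3 + q^5 - q^6 + q^7 - q^8 + q^9 - q^10
<D> = A^-19 - A^-15 + A^-11 - A^-7 + A^-3 - A - A^9; writhe +7
components 1, writhe +7 (9 crossings)
3-colorings: 3 of 3^9, det 7 — not tricolorable
note: |V(-1)| = 7: so not tricolorable, since 3 does not divide 7


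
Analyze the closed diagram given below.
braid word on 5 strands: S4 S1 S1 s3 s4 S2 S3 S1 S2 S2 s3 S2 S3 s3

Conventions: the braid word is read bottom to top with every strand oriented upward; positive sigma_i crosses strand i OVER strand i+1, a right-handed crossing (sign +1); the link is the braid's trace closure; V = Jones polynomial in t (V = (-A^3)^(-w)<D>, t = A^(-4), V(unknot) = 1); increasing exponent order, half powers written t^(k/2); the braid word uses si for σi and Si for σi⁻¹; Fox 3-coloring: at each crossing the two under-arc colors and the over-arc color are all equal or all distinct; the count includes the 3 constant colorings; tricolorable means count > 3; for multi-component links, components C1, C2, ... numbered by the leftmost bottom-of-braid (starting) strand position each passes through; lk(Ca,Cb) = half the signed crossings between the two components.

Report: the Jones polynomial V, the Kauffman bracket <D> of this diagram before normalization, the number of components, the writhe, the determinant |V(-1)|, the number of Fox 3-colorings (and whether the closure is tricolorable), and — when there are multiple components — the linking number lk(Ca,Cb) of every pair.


V(t) = t^-8 - t^-7 + 2t^-6 - t^-5 + 2t^-4 + t^-2
bracket: A^-10 + 2A^-2 - A^2 + 2A^6 - A^10 + A^14, w = -6
3 components, writhe -6, over 14 crossings
lk(C1,C2) = -2
linking number lk(C1,C3) = -1
lk(C2,C3): 0
det 8, colorings 3 of 3^14 — not tricolorable
observation: det 8 = |V(-1)|; not divisible by 3, so not tricolorable


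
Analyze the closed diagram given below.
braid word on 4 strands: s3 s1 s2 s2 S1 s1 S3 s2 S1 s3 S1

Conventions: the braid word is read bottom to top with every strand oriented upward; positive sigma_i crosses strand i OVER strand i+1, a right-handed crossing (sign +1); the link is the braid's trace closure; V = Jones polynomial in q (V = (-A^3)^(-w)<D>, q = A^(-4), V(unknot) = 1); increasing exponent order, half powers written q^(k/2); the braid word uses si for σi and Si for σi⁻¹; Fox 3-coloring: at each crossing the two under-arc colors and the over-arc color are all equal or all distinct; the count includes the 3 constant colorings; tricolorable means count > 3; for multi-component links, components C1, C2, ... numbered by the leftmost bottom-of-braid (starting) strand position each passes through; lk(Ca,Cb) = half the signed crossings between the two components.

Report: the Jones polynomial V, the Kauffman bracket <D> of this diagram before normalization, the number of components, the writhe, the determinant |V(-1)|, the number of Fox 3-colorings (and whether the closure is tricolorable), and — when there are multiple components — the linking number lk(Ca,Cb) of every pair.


Jones polynomial: V(q) = q - q^2 + 2q^3 - q^4 + q^5 - q^6
<D> = A^-15 - A^-11 + A^-7 - 2A^-3 + A - A^5; writhe +3
components 1, writhe +3 (11 crossings)
3-colorings: 3 of 3^11, det 7 — not tricolorable
note: |V(-1)| = 7: so not tricolorable, since 3 does not divide 7


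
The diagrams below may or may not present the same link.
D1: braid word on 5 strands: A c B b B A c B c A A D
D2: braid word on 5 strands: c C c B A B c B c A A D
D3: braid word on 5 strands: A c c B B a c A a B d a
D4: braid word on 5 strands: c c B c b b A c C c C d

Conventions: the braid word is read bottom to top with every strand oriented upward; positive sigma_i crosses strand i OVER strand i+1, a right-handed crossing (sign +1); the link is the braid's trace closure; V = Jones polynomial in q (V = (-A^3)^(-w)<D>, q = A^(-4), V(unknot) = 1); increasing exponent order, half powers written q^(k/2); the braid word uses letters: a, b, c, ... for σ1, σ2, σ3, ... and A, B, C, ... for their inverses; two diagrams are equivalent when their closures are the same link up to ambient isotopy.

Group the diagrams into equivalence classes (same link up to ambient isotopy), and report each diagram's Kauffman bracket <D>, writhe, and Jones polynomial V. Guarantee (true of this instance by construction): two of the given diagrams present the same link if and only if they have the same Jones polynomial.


classes: {D1, D2} | {D3} | {D4}
V(D1) = -q^-6 + 2q^-5 - 3q^-4 + 4q^-3 - 4q^-2 + 4q^-1 - 2 + 2q - q^2  [12 crossings, <D> = -A^-20 + 2A^-16 - 2A^-12 + 4A^-8 - 4A^-4 + 4 - 3A^4 + 2A^8 - A^12, w = -4]
V(D2) = -q^-6 + 2q^-5 - 3q^-4 + 4q^-3 - 4q^-2 + 4q^-1 - 2 + 2q - q^2  [12 crossings, <D> = -A^-20 + 2A^-16 - 2A^-12 + 4A^-8 - 4A^-4 + 4 - 3A^4 + 2A^8 - A^12, w = -4]
V(D3) = -q^-3 + 2q^-2 - 2q^-1 + 3 - 2q + 2q^2 - q^3  (w +2, c 12, <D> = -A^-6 + 2A^-2 - 2A^2 + 3A^6 - 2A^10 + 2A^14 - A^18)
D4 (bracket -A^-12 + A^-8 - A^-4 + 2 - A^4 + A^8; 12 crossings at w = +4): V = q - q^2 + 2q^3 - q^4 + q^5 - q^6
insight: 3 values of V(q) split the 4 diagrams


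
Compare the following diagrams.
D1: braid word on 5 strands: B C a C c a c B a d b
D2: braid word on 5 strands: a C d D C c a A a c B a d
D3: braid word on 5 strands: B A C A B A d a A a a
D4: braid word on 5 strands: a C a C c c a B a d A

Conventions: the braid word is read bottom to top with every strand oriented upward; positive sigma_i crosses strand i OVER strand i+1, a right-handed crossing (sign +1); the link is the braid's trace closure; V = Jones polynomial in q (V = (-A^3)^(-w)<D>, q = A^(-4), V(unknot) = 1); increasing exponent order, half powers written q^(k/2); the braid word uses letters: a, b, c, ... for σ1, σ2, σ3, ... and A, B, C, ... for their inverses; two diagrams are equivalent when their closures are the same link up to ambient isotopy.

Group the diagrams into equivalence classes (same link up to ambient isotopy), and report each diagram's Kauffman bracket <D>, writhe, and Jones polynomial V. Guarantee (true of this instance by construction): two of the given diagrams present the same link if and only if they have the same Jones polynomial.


equivalence classes: {D1, D2, D4} | {D3}
D1 (bracket -A^-9 + A^-1 + A^3 + A^7; 11 crossings at w = +3): V = -q^(1/2) - q^(3/2) - q^(5/2) + q^(9/2)
V(D2) = -q^(1/2) - q^(3/2) - q^(5/2) + q^(9/2)  (w +3, c 13, <D> = -A^-9 + A^-1 + A^3 + A^7)
D3 (bracket A^-7 - A^-3 + A + A^9; 11 crossings at w = -3): V = -q^(-9/2) - q^(-5/2) + q^(-3/2) - q^(-1/2)
V(D4) = -q^(1/2) - q^(3/2) - q^(5/2) + q^(9/2)  [11 crossings, <D> = -A^-9 + A^-1 + A^3 + A^7, w = +3]
key observation: 2 classes among 4 diagrams; unequal V(q) rules out equality
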